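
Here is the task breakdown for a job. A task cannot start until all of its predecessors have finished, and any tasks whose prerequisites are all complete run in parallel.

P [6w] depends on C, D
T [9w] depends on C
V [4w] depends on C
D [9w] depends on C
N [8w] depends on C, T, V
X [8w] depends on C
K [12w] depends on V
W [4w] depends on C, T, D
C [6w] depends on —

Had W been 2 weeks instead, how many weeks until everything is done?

As given, the longest chain is C→T→N = 6+9+8 = 23, so the finish is 23 weeks.
The longest path through W is only 19 weeks, so W has float 4.
The critical path is still C→T→N; finish is now 23 weeks.

23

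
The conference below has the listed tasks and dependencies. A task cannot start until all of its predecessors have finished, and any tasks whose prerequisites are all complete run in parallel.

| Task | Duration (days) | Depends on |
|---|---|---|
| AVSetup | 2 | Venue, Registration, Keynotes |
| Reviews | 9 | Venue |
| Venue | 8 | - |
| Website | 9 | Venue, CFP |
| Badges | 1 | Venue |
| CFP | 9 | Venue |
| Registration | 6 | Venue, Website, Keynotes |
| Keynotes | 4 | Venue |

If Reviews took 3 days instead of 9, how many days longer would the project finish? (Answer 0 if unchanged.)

Actual critical path: Venue→CFP→Website→Registration→AVSetup = 8+9+9+6+2 = 34 ⇒ 34 days.
Reviews has 17 days of float (longest path through it is 17).
No other chain overtakes it, so the finish is 34 days.
Change in finish: 34 − 34 = +0 days.

0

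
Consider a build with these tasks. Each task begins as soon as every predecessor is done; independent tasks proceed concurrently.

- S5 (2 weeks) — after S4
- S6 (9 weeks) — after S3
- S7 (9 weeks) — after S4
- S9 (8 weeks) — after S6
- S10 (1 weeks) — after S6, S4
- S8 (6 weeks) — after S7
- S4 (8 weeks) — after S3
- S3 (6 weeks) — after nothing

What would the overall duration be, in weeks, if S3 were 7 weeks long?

30

Critical path before the change: S3→S4→S7→S8 = 6+8+9+6 = 29 giving 29 weeks.
S3 is on the critical path; changing it to 7 makes that path 30 weeks.
The critical path is still S3→S4→S7→S8; finish is now 30 weeks.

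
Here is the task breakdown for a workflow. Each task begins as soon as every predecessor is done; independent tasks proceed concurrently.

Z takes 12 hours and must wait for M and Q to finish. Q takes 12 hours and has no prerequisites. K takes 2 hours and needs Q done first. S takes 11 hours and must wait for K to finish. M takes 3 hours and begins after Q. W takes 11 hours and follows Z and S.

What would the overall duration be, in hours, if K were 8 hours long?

As given, the longest chain is Q→M→Z→W = 12+3+12+11 = 38, so the finish is 38 hours.
The longest path through K is only 36 hours, so K has float 2.
The binding chain switches to Q→K→S→W = 12+8+11+11 = 42; finish 42 hours.

42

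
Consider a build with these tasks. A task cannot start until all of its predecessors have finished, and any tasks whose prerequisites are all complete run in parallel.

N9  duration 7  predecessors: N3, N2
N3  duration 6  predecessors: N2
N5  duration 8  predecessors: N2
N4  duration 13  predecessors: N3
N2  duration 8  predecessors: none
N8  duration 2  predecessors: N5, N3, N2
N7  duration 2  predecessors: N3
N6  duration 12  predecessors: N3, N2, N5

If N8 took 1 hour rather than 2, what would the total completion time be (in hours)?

28

Actual critical path: N2→N5→N6 = 8+8+12 = 28 ⇒ 28 hours.
N8 is off the critical path — its longest chain is 18 hours, giving 10 of slack.
That remains the longest chain; total 28 hours.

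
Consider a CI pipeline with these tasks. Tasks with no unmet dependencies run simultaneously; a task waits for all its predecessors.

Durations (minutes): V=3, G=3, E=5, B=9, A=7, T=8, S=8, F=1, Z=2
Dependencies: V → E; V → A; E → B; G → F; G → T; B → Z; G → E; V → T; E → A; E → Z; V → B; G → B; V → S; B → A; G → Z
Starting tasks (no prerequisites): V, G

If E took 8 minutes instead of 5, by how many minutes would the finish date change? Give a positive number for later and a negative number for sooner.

Critical path before the change: V→E→B→A = 3+5+9+7 = 24 giving 24 minutes.
E lies on that path, so at 8 minutes the path becomes 27 minutes.
The critical path is still V→E→B→A; finish is now 27 minutes.
Change in finish: 27 − 24 = +3 minutes.

3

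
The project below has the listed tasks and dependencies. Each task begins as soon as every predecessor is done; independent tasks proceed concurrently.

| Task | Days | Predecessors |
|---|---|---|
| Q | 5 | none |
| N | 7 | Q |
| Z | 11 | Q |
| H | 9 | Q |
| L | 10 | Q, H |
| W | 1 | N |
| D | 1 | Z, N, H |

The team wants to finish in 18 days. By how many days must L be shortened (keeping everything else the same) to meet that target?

Current finish: 24 days; target: 18.
L is on every critical path, so each day cut from L cuts the finish by one (this holds down to a finish of 17).
Need 24 − 18 = 6 days off L → L becomes 4 days, finish becomes 18.

6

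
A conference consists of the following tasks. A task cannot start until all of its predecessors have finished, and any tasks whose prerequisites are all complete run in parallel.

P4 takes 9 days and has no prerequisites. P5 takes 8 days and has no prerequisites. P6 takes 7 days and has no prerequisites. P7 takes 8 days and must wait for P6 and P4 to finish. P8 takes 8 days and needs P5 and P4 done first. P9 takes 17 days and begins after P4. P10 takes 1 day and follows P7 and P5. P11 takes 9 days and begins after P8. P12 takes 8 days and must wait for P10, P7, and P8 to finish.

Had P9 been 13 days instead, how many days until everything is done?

26

As given, the longest chain is P4→P9 = 9+17 = 26, so the finish is 26 days.
P9 lies on that path, so at 13 days the path becomes 22 days.
New critical path: P4→P7→P10→P12 = 9+8+1+8 = 26 ⇒ 26 days.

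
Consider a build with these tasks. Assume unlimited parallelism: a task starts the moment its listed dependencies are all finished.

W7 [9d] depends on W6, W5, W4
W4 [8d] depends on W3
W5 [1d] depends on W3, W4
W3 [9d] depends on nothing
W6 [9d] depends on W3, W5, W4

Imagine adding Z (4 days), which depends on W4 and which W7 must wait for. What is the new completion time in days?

36

Originally the schedule takes 36 days.
With Z inserted, W7 now waits for max(W6, W5, W4, Z).
New critical path: W3→W4→W5→W6→W7 = 9+8+1+9+9 = 36 ⇒ 36 days.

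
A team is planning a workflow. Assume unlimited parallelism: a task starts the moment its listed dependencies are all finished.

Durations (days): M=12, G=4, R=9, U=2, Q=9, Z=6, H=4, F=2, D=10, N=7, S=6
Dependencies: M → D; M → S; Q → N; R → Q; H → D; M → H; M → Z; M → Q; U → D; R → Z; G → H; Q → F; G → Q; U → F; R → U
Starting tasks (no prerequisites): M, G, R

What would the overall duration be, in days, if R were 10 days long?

Actual critical path: M→Q→N = 12+9+7 = 28 ⇒ 28 days.
R is off the critical path — its longest chain is 25 days, giving 3 of slack.
The critical path is still M→Q→N; finish is now 28 days.

28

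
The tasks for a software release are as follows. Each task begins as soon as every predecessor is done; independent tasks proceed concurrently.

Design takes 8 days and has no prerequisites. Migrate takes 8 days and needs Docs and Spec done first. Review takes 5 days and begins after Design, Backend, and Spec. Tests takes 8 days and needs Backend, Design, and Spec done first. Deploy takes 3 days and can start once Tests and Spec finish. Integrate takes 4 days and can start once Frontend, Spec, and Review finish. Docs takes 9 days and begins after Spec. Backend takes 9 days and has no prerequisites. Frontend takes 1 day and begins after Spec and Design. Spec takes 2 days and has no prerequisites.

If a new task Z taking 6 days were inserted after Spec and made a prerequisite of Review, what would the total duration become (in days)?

20

Originally the project takes 20 days.
With Z inserted, Review now waits for max(Design, Backend, Spec, Z).
New critical path: Backend→Tests→Deploy = 9+8+3 = 20 ⇒ 20 days.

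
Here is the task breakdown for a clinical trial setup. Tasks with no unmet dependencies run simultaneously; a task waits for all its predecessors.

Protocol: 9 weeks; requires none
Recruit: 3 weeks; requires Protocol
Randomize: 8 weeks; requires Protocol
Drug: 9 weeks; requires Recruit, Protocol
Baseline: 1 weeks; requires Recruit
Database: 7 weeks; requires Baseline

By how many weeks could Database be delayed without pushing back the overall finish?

1

Critical path: Protocol→Recruit→Drug = 9+3+9 = 21, so the finish is 21 weeks.
Database finishes as early as 20 and must finish by 21.
Slack of Database = 14 − 13 = 1 week.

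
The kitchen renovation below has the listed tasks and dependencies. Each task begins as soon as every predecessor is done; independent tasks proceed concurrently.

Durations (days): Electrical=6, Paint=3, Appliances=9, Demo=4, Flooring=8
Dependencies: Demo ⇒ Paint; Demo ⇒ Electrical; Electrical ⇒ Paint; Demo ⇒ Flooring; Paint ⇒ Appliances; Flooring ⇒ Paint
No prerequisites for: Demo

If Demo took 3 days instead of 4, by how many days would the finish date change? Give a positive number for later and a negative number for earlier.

-1

Actual critical path: Demo→Flooring→Paint→Appliances = 4+8+3+9 = 24 ⇒ 24 days.
Demo lies on that path, so at 3 days the path becomes 23 days.
The critical path is still Demo→Flooring→Paint→Appliances; finish is now 23 days.
Change in finish: 23 − 24 = -1 days.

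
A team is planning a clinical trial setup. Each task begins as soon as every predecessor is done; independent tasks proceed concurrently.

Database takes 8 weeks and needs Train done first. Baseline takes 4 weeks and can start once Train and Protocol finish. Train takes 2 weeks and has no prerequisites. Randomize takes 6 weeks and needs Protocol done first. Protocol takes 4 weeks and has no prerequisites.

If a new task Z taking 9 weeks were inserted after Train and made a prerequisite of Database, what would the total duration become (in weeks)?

Originally the clinical trial setup takes 10 weeks.
With Z inserted, Database now waits for max(Train, Z).
New critical path: Train→Z→Database = 2+9+8 = 19 ⇒ 19 weeks.

19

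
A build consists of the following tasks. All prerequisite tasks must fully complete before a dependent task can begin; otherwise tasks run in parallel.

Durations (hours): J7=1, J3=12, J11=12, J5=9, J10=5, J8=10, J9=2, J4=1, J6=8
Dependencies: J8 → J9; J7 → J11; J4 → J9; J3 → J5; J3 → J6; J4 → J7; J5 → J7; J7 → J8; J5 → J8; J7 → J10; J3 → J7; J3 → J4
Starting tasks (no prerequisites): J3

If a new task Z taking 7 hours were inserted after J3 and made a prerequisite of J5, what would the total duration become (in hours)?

Originally the schedule takes 34 hours.
With Z inserted, J5 now waits for max(J3, Z).
New critical path: J3→Z→J5→J7→J8→J9 = 12+7+9+1+10+2 = 41 ⇒ 41 hours.

41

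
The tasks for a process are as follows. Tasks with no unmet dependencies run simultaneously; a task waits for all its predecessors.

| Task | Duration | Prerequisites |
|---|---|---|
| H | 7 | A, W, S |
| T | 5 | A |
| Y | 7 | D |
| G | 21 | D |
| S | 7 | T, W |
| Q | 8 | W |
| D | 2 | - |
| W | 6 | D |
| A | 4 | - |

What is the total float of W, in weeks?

1

The longest chain is D→G = 2+21 = 23; overall finish 23 weeks.
W finishes as early as 8 and must finish by 9.
So W can slip 9 − 8 = 1 week.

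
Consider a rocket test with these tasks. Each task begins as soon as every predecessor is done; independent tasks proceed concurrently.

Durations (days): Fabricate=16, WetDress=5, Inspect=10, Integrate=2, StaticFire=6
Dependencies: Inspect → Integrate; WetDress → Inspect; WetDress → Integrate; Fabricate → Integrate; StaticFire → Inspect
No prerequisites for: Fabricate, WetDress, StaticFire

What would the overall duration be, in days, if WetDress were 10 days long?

22

Baseline: Fabricate→Integrate = 16+2 = 18 → 18 days.
The longest path through WetDress is only 17 days, so WetDress has float 1.
New critical path: WetDress→Inspect→Integrate = 10+10+2 = 22 ⇒ 22 days.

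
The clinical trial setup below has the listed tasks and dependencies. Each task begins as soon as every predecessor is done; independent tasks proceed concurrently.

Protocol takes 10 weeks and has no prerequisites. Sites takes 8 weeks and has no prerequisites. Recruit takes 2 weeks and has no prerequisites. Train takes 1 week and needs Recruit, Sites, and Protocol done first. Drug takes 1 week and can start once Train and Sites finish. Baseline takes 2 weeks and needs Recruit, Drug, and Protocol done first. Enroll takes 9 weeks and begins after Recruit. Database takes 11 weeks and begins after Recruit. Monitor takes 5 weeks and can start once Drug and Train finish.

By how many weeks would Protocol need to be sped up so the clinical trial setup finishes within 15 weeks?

2

Current finish: 17 weeks; target: 15.
Protocol is on every critical path, so each week cut from Protocol cuts the finish by one (this holds down to a finish of 15).
Need 17 − 15 = 2 weeks off Protocol → Protocol becomes 8 weeks, finish becomes 15.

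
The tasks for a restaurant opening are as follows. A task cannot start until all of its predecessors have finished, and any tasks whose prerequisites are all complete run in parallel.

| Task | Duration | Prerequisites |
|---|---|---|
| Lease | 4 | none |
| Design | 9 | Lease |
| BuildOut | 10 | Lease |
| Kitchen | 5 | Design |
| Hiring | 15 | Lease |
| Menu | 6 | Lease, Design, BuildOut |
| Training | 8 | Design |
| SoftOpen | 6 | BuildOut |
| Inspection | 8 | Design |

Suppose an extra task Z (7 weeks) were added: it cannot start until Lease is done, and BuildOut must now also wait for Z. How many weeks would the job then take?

27

Originally the job takes 21 weeks.
With Z inserted, BuildOut now waits for max(Lease, Z).
New critical path: Lease→Z→BuildOut→Menu = 4+7+10+6 = 27 ⇒ 27 weeks.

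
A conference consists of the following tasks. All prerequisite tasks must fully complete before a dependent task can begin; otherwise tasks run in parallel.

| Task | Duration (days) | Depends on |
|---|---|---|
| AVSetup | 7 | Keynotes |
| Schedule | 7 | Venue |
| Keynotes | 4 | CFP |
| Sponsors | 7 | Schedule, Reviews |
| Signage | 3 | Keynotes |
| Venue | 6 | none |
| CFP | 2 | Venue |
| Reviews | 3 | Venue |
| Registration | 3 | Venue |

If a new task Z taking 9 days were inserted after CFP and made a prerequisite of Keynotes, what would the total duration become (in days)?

28

Originally the plan takes 20 days.
With Z inserted, Keynotes now waits for max(CFP, Z).
New critical path: Venue→CFP→Z→Keynotes→AVSetup = 6+2+9+4+7 = 28 ⇒ 28 days.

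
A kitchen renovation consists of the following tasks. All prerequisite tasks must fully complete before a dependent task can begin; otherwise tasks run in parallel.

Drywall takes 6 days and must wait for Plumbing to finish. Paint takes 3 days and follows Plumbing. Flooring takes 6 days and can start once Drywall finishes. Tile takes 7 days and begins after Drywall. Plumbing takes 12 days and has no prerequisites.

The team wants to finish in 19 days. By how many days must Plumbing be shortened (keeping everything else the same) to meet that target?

6

Current finish: 25 days; target: 19.
Plumbing is on every critical path, so each day cut from Plumbing cuts the finish by one (this holds down to a finish of 14).
Need 25 − 19 = 6 days off Plumbing → Plumbing becomes 6 days, finish becomes 19.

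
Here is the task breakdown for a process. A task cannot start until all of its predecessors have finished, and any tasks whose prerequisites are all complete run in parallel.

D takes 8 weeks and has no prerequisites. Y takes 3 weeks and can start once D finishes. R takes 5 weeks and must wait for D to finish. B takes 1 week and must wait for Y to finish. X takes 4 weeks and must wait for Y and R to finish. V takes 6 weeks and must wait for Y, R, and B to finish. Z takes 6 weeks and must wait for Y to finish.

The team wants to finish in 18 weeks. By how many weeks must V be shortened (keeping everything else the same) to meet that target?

1

Current finish: 19 weeks; target: 18.
V is on every critical path, so each week cut from V cuts the finish by one (this holds down to a finish of 17).
Need 19 − 18 = 1 week off V → V becomes 5 weeks, finish becomes 18.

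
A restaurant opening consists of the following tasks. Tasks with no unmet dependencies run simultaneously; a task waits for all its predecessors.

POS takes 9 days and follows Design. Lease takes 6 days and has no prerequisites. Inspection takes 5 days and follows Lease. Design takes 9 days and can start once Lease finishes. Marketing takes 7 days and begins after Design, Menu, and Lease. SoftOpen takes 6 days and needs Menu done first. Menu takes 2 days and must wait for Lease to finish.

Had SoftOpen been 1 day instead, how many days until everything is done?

Actual critical path: Lease→Design→POS = 6+9+9 = 24 ⇒ 24 days.
SoftOpen has 10 days of float (longest path through it is 14).
That remains the longest chain; total 24 days.

24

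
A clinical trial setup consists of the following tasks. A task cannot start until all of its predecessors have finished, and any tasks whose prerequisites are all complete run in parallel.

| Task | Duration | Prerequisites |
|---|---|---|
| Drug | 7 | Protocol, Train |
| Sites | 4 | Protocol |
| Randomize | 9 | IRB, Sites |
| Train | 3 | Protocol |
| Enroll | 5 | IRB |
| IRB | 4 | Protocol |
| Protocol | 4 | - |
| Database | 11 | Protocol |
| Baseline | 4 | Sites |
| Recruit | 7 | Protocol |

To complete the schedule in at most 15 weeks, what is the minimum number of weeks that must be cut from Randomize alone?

2

Current finish: 17 weeks; target: 15.
Randomize is on every critical path, so each week cut from Randomize cuts the finish by one (this holds down to a finish of 15).
Need 17 − 15 = 2 weeks off Randomize → Randomize becomes 7 weeks, finish becomes 15.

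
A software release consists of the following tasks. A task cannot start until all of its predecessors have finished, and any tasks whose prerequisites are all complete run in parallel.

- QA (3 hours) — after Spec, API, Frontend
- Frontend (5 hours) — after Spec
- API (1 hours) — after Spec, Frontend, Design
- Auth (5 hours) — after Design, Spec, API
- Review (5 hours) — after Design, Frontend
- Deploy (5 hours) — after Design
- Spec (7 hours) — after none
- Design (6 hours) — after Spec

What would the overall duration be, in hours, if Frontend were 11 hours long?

As given, the longest chain is Spec→Design→API→Auth = 7+6+1+5 = 19, so the finish is 19 hours.
The longest path through Frontend is only 18 hours, so Frontend has float 1.
New critical path: Spec→Frontend→API→Auth = 7+11+1+5 = 24 ⇒ 24 hours.

24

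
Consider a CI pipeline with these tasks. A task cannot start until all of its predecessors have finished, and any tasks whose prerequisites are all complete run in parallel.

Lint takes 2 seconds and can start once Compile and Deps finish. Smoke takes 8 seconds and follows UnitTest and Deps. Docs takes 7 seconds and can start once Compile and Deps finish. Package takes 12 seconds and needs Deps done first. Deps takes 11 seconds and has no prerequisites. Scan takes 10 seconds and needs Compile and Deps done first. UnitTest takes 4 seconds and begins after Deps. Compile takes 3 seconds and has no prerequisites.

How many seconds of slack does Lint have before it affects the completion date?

10

The longest chain is Deps→UnitTest→Smoke = 11+4+8 = 23; overall finish 23 seconds.
Longest path through Lint: 13 seconds (earliest finish 13, latest finish 23).
So Lint can slip 23 − 13 = 10 seconds.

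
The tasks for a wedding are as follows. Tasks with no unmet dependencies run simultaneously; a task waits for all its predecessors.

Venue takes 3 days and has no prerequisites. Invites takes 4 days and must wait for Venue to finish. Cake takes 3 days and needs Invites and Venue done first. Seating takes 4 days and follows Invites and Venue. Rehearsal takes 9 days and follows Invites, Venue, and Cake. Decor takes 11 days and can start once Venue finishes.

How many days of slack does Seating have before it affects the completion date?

8

Venue→Invites→Cake→Rehearsal = 3+4+3+9 = 19 sets the makespan at 19 days.
The longest chain containing Seating totals 11 days.
So Seating can slip 19 − 11 = 8 days.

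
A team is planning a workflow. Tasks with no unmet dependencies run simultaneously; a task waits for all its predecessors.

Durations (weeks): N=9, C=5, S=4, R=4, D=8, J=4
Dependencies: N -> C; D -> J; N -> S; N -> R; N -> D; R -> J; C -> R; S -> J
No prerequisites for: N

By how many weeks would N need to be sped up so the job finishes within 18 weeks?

4

Current finish: 22 weeks; target: 18.
N is on every critical path, so each week cut from N cuts the finish by one (this holds down to a finish of 14).
Need 22 − 18 = 4 weeks off N → N becomes 5 weeks, finish becomes 18.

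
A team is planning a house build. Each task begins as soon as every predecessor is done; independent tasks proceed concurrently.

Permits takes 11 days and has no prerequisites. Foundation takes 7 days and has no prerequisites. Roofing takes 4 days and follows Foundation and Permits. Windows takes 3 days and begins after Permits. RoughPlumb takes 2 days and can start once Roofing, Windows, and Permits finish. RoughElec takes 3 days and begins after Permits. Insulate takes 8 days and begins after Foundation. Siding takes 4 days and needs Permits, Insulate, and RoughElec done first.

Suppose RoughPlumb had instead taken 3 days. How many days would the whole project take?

Actual critical path: Foundation→Insulate→Siding = 7+8+4 = 19 ⇒ 19 days.
RoughPlumb has 2 days of float (longest path through it is 17).
No other chain overtakes it, so the finish is 19 days.

19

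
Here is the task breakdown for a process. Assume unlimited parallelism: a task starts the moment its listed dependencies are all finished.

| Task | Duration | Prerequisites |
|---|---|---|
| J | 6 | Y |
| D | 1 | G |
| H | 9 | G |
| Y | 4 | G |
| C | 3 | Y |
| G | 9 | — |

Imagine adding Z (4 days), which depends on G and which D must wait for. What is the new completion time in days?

19

Originally the plan takes 19 days.
With Z inserted, D now waits for max(G, Z).
New critical path: G→Y→J = 9+4+6 = 19 ⇒ 19 days.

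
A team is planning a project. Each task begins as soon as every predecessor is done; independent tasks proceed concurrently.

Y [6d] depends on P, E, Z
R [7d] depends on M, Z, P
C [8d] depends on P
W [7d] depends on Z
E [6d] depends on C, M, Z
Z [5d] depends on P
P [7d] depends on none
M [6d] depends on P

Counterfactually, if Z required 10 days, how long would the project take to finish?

29

Critical path before the change: P→C→E→Y = 7+8+6+6 = 27 giving 27 days.
The longest path through Z is only 24 days, so Z has float 3.
New critical path: P→Z→E→Y = 7+10+6+6 = 29 ⇒ 29 days.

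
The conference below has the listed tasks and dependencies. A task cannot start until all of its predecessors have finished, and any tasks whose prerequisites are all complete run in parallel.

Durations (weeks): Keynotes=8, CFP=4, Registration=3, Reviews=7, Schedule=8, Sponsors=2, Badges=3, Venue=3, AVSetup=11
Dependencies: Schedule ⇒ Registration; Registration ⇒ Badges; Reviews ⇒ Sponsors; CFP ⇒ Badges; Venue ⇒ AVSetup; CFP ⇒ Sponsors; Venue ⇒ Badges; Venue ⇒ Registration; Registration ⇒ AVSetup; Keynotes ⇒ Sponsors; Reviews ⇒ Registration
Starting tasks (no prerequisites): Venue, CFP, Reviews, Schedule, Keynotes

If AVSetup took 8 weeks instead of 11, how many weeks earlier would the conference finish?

As given, the longest chain is Schedule→Registration→AVSetup = 8+3+11 = 22, so the finish is 22 weeks.
Since AVSetup is critical, the -3 change carries straight to that chain (now 19 weeks).
That remains the longest chain; total 19 weeks.
Change in finish: 19 − 22 = -3 weeks.

3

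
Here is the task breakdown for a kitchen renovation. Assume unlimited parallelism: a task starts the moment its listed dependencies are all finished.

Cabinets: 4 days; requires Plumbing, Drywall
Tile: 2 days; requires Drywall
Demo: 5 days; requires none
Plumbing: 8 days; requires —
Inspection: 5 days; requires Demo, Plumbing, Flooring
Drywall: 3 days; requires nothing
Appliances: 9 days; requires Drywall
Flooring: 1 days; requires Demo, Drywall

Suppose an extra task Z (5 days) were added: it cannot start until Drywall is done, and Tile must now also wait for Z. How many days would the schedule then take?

13

Originally the schedule takes 13 days.
With Z inserted, Tile now waits for max(Drywall, Z).
New critical path: Plumbing→Inspection = 8+5 = 13 ⇒ 13 days.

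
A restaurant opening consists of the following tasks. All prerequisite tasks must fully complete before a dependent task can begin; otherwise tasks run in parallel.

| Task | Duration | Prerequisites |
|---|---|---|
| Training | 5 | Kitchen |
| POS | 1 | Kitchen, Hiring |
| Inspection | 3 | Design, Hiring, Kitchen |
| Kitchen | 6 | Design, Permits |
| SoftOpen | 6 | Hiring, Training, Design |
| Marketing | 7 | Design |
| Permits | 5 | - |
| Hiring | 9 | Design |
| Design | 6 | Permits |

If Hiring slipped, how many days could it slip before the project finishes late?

Permits→Design→Kitchen→Training→SoftOpen = 5+6+6+5+6 = 28 sets the makespan at 28 days.
Longest path through Hiring: 26 days (earliest finish 20, latest finish 22).
Float = 28 − 26 = 2.

2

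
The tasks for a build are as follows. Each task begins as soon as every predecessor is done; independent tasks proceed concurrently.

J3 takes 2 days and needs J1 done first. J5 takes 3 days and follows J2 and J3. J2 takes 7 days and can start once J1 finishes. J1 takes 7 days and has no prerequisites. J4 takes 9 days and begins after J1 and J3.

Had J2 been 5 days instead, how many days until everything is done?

18

As given, the longest chain is J1→J3→J4 = 7+2+9 = 18, so the finish is 18 days.
The longest path through J2 is only 17 days, so J2 has float 1.
The critical path is still J1→J3→J4; finish is now 18 days.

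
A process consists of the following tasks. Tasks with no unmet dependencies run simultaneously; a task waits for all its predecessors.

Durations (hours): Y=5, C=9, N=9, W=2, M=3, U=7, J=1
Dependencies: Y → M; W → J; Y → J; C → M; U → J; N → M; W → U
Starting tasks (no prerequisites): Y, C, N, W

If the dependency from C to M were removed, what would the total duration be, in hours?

12

Before: longest chain C→M = 9+3 = 12, finish 12.
Dropping C→M doesn't change M's earliest start (9); another predecessor still binds.
The longest chain is now N→M = 9+3 = 12, so the job takes 12 hours.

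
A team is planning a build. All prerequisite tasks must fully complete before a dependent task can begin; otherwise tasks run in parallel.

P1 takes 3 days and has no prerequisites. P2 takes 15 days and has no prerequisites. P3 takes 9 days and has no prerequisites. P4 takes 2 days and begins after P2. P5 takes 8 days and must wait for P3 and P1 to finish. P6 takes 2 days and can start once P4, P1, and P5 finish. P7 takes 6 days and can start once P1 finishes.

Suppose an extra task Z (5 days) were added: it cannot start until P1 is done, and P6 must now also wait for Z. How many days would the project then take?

19

Originally the project takes 19 days.
With Z inserted, P6 now waits for max(P4, P1, P5, Z).
New critical path: P2→P4→P6 = 15+2+2 = 19 ⇒ 19 days.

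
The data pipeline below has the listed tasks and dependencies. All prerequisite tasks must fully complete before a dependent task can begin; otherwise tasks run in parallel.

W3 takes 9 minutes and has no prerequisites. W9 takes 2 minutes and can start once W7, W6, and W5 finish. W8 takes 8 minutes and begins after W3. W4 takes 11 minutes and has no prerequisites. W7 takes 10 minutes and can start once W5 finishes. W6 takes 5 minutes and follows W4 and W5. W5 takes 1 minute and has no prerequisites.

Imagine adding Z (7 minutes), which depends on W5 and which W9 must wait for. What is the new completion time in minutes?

Originally the data pipeline takes 18 minutes.
With Z inserted, W9 now waits for max(W7, W6, W5, Z).
New critical path: W4→W6→W9 = 11+5+2 = 18 ⇒ 18 minutes.

18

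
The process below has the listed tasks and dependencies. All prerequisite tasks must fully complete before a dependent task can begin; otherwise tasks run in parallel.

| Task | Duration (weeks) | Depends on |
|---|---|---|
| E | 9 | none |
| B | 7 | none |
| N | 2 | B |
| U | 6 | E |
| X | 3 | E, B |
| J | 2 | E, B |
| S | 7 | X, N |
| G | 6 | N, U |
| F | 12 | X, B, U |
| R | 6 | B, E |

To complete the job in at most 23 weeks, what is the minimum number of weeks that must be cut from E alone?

Current finish: 27 weeks; target: 23.
E is on every critical path, so each week cut from E cuts the finish by one (this holds down to a finish of 22).
Need 27 − 23 = 4 weeks off E → E becomes 5 weeks, finish becomes 23.

4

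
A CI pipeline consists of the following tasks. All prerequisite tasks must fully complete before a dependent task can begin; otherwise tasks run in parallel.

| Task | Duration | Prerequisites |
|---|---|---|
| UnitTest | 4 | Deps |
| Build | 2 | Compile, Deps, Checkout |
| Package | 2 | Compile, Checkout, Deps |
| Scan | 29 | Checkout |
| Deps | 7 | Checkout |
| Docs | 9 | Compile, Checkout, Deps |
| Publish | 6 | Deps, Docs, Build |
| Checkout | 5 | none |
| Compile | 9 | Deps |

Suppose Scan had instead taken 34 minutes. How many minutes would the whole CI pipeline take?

As given, the longest chain is Checkout→Deps→Compile→Docs→Publish = 5+7+9+9+6 = 36, so the finish is 36 minutes.
The longest path through Scan is only 34 minutes, so Scan has float 2.
New critical path: Checkout→Scan = 5+34 = 39 ⇒ 39 minutes.

39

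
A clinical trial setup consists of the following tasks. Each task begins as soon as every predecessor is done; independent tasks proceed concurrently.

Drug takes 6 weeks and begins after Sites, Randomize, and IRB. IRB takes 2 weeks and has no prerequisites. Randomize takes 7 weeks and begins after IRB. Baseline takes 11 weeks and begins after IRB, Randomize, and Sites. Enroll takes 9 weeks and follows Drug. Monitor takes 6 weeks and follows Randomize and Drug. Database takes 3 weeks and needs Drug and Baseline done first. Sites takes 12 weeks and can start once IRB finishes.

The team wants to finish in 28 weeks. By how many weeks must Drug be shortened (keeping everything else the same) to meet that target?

1

Current finish: 29 weeks; target: 28.
Drug is on every critical path, so each week cut from Drug cuts the finish by one (this holds down to a finish of 28).
Need 29 − 28 = 1 week off Drug → Drug becomes 5 weeks, finish becomes 28.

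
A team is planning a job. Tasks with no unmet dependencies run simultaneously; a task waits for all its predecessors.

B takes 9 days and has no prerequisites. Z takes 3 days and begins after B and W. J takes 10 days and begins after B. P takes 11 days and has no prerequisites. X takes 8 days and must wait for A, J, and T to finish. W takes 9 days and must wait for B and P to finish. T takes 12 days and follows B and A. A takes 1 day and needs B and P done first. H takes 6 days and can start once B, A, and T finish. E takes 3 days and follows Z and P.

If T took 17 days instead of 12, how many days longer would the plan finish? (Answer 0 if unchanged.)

5

Baseline: P→A→T→X = 11+1+12+8 = 32 → 32 days.
Since T is critical, the +5 change carries straight to that chain (now 37 days).
No other chain overtakes it, so the finish is 37 days.
Change in finish: 37 − 32 = +5 days.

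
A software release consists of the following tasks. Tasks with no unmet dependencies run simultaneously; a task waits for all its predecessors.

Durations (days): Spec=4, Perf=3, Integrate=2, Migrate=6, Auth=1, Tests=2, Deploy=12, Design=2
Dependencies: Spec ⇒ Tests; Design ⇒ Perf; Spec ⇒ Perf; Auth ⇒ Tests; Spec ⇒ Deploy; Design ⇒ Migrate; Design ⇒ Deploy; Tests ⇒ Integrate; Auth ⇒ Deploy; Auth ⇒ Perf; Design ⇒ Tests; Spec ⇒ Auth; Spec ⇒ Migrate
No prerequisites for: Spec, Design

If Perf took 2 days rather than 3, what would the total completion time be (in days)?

Baseline: Spec→Auth→Deploy = 4+1+12 = 17 → 17 days.
Perf has 9 days of float (longest path through it is 8).
The critical path is still Spec→Auth→Deploy; finish is now 17 days.

17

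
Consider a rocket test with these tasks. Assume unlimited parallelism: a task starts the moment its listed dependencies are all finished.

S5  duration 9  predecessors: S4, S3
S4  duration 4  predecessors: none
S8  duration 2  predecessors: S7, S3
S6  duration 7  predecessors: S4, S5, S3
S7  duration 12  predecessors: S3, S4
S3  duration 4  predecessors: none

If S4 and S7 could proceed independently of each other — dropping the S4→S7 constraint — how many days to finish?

20

Original critical path: S3→S5→S6 = 4+9+7 = 20 ⇒ 20 days.
Dropping S4→S7 doesn't change S7's earliest start (4); another predecessor still binds.
The longest chain is now S3→S5→S6 = 4+9+7 = 20, so the rocket test takes 20 days.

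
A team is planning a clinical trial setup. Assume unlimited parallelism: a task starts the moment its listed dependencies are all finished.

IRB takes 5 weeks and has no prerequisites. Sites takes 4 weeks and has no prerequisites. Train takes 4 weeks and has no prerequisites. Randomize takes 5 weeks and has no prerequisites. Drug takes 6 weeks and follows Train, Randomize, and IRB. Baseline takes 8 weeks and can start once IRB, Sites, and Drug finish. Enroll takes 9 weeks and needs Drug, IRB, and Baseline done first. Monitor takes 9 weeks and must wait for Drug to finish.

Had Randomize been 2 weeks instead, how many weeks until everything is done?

The binding path is Randomize→Drug→Baseline→Enroll = 5+6+8+9 = 28; finish at 28 weeks.
Randomize lies on that path, so at 2 weeks the path becomes 25 weeks.
The binding chain switches to IRB→Drug→Baseline→Enroll = 5+6+8+9 = 28; finish 28 weeks.

28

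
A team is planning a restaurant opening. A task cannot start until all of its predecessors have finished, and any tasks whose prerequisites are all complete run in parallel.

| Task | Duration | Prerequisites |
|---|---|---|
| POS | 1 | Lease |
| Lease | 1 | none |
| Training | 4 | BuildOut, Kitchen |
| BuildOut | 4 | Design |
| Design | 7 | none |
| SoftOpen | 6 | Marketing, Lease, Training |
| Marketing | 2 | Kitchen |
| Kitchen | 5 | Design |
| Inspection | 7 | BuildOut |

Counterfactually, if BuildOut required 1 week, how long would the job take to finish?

22

Critical path before the change: Design→Kitchen→Training→SoftOpen = 7+5+4+6 = 22 giving 22 weeks.
BuildOut has 1 week of float (longest path through it is 21).
No other chain overtakes it, so the finish is 22 weeks.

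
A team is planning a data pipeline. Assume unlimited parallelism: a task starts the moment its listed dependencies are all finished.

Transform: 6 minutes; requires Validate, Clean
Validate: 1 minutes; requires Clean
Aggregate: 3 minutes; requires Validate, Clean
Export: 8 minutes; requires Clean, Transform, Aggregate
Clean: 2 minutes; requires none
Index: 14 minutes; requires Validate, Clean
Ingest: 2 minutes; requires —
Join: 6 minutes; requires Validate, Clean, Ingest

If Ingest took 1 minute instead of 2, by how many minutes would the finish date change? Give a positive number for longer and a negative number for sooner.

Actual critical path: Clean→Validate→Transform→Export = 2+1+6+8 = 17 ⇒ 17 minutes.
Ingest has 9 minutes of float (longest path through it is 8).
That remains the longest chain; total 17 minutes.
Change in finish: 17 − 17 = +0 minutes.

0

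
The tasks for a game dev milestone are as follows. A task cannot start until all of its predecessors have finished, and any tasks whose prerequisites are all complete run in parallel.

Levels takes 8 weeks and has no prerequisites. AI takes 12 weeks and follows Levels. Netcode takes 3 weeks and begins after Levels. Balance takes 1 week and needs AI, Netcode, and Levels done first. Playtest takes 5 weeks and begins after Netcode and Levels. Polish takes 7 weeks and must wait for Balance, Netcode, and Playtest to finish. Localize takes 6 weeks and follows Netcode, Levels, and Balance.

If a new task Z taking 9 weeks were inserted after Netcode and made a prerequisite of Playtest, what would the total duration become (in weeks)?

32

Originally the project takes 28 weeks.
With Z inserted, Playtest now waits for max(Netcode, Levels, Z).
New critical path: Levels→Netcode→Z→Playtest→Polish = 8+3+9+5+7 = 32 ⇒ 32 weeks.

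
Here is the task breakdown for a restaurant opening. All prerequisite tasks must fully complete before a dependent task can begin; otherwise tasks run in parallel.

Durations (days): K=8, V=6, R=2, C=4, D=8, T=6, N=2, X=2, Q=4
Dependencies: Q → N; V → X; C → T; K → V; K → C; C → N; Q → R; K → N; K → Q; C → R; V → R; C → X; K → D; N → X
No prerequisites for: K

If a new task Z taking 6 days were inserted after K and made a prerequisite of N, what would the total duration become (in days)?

Originally the restaurant opening takes 18 days.
With Z inserted, N now waits for max(Q, C, K, Z).
New critical path: K→Z→N→X = 8+6+2+2 = 18 ⇒ 18 days.

18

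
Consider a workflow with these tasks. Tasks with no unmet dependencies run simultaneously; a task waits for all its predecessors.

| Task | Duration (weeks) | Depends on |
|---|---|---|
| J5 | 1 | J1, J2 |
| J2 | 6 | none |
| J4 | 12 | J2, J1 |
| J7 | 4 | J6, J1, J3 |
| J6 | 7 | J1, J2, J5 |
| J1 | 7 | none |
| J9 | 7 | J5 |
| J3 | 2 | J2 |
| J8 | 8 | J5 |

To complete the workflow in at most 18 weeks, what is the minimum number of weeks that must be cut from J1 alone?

Current finish: 19 weeks; target: 18.
J1 is on every critical path, so each week cut from J1 cuts the finish by one (this holds down to a finish of 18).
Need 19 − 18 = 1 week off J1 → J1 becomes 6 weeks, finish becomes 18.

1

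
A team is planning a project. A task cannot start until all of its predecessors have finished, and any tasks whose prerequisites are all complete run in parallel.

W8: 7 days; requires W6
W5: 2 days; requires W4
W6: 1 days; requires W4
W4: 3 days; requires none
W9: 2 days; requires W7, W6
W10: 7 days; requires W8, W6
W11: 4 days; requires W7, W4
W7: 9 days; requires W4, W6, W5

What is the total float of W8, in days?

The longest chain is W4→W5→W7→W11 = 3+2+9+4 = 18; overall finish 18 days.
The longest chain containing W8 totals 18 days.
So W8 can slip 11 − 11 = 0 days.

0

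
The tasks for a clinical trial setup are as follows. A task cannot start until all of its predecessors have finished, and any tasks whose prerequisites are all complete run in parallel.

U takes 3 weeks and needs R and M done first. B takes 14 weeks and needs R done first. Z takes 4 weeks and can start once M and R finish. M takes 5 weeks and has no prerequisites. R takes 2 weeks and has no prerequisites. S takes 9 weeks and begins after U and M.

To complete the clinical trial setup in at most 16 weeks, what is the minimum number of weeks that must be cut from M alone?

Current finish: 17 weeks; target: 16.
M is on every critical path, so each week cut from M cuts the finish by one (this holds down to a finish of 16).
Need 17 − 16 = 1 week off M → M becomes 4 weeks, finish becomes 16.

1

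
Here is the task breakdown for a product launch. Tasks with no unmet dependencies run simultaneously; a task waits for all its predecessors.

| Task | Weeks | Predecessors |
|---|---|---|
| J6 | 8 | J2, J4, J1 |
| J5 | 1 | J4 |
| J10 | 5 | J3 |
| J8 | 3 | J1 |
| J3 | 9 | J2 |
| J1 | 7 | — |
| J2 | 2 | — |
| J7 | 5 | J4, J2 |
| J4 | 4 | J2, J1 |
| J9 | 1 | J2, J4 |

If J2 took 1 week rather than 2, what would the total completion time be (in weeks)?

19

Baseline: J1→J4→J6 = 7+4+8 = 19 → 19 weeks.
J2 has 3 weeks of float (longest path through it is 16).
The critical path is still J1→J4→J6; finish is now 19 weeks.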